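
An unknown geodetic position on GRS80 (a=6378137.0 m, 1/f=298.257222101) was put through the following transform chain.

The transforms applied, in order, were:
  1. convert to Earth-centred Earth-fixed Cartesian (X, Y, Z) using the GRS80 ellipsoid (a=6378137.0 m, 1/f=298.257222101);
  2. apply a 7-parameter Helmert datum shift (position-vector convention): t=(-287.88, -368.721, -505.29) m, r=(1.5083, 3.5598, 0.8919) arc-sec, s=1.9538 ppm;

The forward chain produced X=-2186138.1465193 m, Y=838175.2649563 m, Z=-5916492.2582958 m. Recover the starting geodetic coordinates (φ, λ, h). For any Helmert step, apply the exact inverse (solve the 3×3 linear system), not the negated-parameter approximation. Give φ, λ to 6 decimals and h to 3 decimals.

start: X=-2186138.1465, Y=838175.2650, Z=-5916492.2583 m
→ Helmert⁻¹: X=-2185740.2690, Y=838508.5383, Z=-5916019.2636
→ geod (Bowring, a=6378137.000): φ=-68.54183300°, λ=159.01184800°, h=2741.9900 m

φ=-68.541833°, λ=159.011848°, h=2741.990 m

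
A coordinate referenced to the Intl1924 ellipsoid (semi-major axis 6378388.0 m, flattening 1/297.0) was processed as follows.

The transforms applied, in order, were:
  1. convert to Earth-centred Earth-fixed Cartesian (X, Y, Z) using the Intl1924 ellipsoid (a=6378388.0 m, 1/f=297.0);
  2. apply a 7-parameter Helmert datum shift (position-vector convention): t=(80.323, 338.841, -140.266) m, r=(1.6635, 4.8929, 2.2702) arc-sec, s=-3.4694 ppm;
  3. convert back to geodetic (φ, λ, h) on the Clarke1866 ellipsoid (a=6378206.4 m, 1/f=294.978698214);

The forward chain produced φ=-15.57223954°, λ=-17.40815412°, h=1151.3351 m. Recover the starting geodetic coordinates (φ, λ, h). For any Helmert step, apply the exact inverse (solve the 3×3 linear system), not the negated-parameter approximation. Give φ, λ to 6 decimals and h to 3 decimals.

start: φ=-15.572240°, λ=-17.408154°, h=1151.335 m
→ ECEF (a=6378206.400, f=1/294.978698214): X=5865156.0459, Y=-1838945.2134, Z=-1701383.8338
→ Helmert⁻¹: X=5865116.1792, Y=-1839368.7076, Z=-1701095.5068
→ geod (Bowring, a=6378388.000): φ=-15.56883200°, λ=-17.41203200°, h=967.2340 m

φ=-15.568832°, λ=-17.412032°, h=967.234 m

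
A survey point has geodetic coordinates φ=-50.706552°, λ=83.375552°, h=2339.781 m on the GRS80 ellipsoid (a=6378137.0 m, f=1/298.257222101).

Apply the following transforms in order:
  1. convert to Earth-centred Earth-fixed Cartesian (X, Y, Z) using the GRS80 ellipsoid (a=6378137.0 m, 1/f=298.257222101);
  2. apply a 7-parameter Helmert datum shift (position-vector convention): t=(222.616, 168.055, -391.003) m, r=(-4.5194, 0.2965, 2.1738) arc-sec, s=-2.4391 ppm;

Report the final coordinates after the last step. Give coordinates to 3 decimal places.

start: φ=-50.706552°, λ=83.375552°, h=2339.781 m
→ ECEF (a=6378137.000, f=1/298.257222101): X=467077.0559, Y=4021797.9741, Z=-4914746.5167
→ Helmert 7p (PV): X=467249.0827, Y=4021853.4569, Z=-4915214.3236

X=467249.083 m, Y=4021853.457 m, Z=-4915214.324 m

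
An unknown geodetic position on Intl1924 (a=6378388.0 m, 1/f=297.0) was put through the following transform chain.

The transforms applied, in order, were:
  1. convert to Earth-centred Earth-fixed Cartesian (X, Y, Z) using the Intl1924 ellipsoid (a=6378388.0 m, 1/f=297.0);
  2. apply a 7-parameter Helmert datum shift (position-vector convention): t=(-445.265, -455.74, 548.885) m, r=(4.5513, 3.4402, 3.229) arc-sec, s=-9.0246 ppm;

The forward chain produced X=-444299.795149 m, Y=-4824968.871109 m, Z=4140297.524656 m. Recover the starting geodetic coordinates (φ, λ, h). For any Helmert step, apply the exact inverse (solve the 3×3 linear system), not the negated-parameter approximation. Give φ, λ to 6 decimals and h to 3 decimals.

start: X=-444299.7951, Y=-4824968.8711, Z=4140297.5247 m
→ Helmert⁻¹: X=-444003.1082, Y=-4824458.3722, Z=4139885.0475
→ geod (Bowring, a=6378388.000): φ=40.70451400°, λ=-95.25821600°, h=3392.3790 m

φ=40.704514°, λ=-95.258216°, h=3392.379 m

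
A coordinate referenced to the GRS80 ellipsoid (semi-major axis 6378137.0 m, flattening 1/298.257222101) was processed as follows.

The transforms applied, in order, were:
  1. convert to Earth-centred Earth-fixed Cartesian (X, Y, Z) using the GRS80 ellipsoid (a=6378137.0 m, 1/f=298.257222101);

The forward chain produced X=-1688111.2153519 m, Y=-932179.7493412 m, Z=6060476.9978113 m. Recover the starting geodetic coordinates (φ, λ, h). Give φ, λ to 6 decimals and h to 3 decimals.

start: X=-1688111.2154, Y=-932179.7493, Z=6060476.9978 m
→ geod (Bowring, a=6378137.000): φ=72.46028500°, λ=-151.09239700°, h=1169.5400 m

φ=72.460285°, λ=-151.092397°, h=1169.540 m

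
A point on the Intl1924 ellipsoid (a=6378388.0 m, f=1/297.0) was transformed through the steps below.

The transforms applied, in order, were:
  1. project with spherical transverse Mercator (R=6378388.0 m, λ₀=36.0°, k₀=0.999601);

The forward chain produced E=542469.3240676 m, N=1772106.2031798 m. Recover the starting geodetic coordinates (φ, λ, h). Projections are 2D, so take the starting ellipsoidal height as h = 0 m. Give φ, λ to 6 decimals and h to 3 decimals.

start: E=542469.3241, N=1772106.2032 m
→ tm⁻¹: φ=15.86584400°, λ=41.06229300°

φ=15.865844°, λ=41.062293°, h=0.000 m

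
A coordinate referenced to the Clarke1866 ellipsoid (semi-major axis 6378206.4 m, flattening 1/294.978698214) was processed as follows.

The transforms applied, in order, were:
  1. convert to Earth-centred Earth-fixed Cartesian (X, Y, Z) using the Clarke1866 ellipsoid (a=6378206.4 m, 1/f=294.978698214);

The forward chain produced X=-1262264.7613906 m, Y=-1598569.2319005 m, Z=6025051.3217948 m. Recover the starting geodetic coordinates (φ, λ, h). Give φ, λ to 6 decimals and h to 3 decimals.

φ=71.439245°, λ=-128.295383°, h=1238.422 m

start: X=-1262264.7614, Y=-1598569.2319, Z=6025051.3218 m
→ geod (Bowring, a=6378206.400): φ=71.43924500°, λ=-128.29538300°, h=1238.4220 m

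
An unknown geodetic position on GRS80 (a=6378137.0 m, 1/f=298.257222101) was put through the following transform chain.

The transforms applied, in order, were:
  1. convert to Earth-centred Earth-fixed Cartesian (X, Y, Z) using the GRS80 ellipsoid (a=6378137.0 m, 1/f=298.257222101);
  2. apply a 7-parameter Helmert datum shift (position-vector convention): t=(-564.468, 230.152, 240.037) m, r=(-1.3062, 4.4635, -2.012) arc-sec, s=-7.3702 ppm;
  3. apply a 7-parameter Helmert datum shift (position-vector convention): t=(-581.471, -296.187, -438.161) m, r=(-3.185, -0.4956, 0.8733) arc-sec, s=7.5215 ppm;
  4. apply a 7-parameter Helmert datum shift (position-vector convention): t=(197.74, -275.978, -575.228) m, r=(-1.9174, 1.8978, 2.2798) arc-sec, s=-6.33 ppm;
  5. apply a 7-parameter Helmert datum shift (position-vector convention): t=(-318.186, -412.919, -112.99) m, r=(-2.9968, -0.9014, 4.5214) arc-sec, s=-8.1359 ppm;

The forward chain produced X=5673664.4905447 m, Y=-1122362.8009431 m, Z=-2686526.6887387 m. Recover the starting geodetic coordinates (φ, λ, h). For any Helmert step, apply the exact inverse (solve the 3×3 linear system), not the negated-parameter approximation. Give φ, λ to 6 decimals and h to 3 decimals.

φ=-25.050194°, λ=-11.180256°, h=3497.134 m

start: X=5673664.4905, Y=-1122362.8009, Z=-2686526.6887 m
→ Helmert⁻¹: X=5673992.5041, Y=-1122044.3545, Z=-2686476.6534
→ Helmert⁻¹: X=5673842.9924, Y=-1121813.2217, Z=-2685876.6515
→ Helmert⁻¹: X=5674370.5829, Y=-1121491.1570, Z=-2685449.2435
→ Helmert⁻¹: X=5675045.9331, Y=-1121657.2125, Z=-2685593.3717
→ geod (Bowring, a=6378137.000): φ=-25.05019400°, λ=-11.18025600°, h=3497.1340 m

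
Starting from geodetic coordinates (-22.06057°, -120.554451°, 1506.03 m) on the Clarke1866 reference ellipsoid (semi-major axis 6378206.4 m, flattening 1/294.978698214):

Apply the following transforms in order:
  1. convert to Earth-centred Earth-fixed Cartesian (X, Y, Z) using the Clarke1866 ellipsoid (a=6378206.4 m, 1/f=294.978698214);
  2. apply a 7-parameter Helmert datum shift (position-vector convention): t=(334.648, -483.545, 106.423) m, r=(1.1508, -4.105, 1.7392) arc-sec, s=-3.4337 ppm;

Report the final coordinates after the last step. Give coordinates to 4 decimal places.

start: φ=-22.060570°, λ=-120.554451°, h=1506.030 m
→ ECEF (a=6378206.400, f=1/294.978698214): X=-3007165.7593, Y=-5094077.8953, Z=-2381056.1579
→ Helmert 7p (PV): X=-3006730.4464, Y=-5094556.0203, Z=-2381029.8273

X=-3006730.4464 m, Y=-5094556.0203 m, Z=-2381029.8273 m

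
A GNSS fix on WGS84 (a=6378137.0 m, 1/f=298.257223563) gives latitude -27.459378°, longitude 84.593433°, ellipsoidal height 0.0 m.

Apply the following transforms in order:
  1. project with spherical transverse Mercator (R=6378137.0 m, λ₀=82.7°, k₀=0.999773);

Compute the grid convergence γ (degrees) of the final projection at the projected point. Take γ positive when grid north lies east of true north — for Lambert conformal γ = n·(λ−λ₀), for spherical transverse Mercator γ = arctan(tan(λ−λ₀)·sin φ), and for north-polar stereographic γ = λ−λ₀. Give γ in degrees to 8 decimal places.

start: φ=-27.459378°, λ=84.593433°, h=0.000 m
→ into tm (λ₀=82.7°): φ=-27.45937800°, λ−λ₀=1.89343300°
convergence γ = -0.87334943°

-0.87334943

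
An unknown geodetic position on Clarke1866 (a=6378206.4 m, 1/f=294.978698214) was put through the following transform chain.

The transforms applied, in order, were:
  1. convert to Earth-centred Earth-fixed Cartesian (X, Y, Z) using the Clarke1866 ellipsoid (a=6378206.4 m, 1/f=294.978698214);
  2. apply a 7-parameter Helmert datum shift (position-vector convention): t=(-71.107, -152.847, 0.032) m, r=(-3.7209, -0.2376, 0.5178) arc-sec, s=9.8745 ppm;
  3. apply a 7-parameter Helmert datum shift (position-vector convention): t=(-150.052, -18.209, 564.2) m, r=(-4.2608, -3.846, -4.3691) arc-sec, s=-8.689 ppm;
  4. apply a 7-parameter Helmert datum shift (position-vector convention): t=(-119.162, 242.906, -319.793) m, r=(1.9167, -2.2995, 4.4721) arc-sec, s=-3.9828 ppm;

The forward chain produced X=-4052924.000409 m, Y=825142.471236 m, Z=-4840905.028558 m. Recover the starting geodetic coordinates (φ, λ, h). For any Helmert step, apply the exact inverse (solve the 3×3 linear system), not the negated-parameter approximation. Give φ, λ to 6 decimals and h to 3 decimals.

start: X=-4052924.0004, Y=825142.4712, Z=-4840905.0286 m
→ Helmert⁻¹: X=-4052857.0581, Y=824945.7415, Z=-4840566.9980
→ Helmert⁻¹: X=-4052849.9617, Y=824985.2731, Z=-4841080.6521
→ Helmert⁻¹: X=-4052742.3407, Y=825227.4754, Z=-4841013.3263
→ geod (Bowring, a=6378206.400): φ=-49.68320300°, λ=168.49066400°, h=1511.4710 m

φ=-49.683203°, λ=168.490664°, h=1511.471 m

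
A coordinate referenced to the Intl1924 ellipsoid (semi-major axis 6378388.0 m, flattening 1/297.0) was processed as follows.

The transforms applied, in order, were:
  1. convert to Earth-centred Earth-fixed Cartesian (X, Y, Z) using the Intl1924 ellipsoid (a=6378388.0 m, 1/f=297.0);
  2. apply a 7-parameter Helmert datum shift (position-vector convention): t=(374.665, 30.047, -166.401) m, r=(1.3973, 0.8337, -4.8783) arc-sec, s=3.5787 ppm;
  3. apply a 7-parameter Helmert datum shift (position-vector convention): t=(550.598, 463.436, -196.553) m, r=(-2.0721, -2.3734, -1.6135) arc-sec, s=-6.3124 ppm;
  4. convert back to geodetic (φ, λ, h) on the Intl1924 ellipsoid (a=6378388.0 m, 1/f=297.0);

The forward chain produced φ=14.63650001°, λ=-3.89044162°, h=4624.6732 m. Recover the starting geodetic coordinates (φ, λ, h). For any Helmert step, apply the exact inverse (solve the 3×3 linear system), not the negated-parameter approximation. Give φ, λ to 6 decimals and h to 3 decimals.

φ=14.641260°, λ=-3.893829°, h=3873.018 m

start: φ=14.636500°, λ=-3.890442°, h=4624.673 m
→ ECEF (a=6378388.000, f=1/297.0): X=6162963.9415, Y=-419115.8266, Z=1602405.1286
→ Helmert⁻¹: X=6162473.9650, Y=-419549.8042, Z=1602536.6743
→ Helmert⁻¹: X=6162080.6893, Y=-419421.7550, Z=1602725.0874
→ geod (Bowring, a=6378388.000): φ=14.64126000°, λ=-3.89382900°, h=3873.0180 m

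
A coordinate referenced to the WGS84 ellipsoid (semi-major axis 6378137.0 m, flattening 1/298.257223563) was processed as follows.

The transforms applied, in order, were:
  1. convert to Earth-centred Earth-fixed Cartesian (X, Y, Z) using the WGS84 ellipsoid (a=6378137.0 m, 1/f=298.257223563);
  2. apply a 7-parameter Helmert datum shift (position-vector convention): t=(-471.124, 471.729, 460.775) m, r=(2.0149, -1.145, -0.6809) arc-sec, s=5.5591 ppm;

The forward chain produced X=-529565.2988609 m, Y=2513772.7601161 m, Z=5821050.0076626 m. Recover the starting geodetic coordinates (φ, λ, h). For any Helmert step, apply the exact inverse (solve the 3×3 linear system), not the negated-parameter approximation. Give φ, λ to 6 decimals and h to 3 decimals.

φ=66.331384°, λ=101.887404°, h=1807.483 m

start: X=-529565.2989, Y=2513772.7601, Z=5821050.0077 m
→ Helmert⁻¹: X=-529067.2199, Y=2513342.1710, Z=5820535.2609
→ geod (Bowring, a=6378137.000): φ=66.33138400°, λ=101.88740400°, h=1807.4830 m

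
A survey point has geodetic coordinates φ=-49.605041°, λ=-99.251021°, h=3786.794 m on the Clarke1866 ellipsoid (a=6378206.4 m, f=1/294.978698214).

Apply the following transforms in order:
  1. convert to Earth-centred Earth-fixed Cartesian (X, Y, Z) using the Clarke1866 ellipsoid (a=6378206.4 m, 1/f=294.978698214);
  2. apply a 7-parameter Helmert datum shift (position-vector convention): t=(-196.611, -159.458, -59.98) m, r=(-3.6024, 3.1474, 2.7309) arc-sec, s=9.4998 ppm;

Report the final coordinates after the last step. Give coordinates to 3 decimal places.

X=-666413.809 m, Y=-4090399.651 m, Z=-4837139.960 m

start: φ=-49.605041°, λ=-99.251021°, h=3786.794 m
→ ECEF (a=6378206.400, f=1/294.978698214): X=-666191.2111, Y=-4090108.0367, Z=-4837115.6281
→ Helmert 7p (PV): X=-666413.8086, Y=-4090399.6509, Z=-4837139.9600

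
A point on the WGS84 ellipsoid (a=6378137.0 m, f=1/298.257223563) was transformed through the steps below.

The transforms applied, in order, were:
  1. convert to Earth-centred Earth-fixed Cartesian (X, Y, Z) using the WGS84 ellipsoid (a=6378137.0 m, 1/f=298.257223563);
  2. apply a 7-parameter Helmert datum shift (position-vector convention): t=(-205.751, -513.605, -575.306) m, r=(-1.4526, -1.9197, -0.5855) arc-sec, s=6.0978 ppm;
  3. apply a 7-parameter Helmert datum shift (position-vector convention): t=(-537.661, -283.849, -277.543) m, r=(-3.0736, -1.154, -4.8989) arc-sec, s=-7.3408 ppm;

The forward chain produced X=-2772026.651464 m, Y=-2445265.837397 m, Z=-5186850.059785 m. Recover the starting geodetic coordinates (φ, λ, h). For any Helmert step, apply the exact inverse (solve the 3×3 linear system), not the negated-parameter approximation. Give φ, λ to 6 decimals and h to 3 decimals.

start: X=-2772026.6515, Y=-2445265.8374, Z=-5186850.0598 m
→ Helmert⁻¹: X=-2771480.2837, Y=-2444988.4736, Z=-5186631.5183
→ Helmert⁻¹: X=-2771298.9615, Y=-2444431.3073, Z=-5186016.0112
→ geod (Bowring, a=6378137.000): φ=-54.70966300°, λ=-138.58601300°, h=3966.7510 m

φ=-54.709663°, λ=-138.586013°, h=3966.751 m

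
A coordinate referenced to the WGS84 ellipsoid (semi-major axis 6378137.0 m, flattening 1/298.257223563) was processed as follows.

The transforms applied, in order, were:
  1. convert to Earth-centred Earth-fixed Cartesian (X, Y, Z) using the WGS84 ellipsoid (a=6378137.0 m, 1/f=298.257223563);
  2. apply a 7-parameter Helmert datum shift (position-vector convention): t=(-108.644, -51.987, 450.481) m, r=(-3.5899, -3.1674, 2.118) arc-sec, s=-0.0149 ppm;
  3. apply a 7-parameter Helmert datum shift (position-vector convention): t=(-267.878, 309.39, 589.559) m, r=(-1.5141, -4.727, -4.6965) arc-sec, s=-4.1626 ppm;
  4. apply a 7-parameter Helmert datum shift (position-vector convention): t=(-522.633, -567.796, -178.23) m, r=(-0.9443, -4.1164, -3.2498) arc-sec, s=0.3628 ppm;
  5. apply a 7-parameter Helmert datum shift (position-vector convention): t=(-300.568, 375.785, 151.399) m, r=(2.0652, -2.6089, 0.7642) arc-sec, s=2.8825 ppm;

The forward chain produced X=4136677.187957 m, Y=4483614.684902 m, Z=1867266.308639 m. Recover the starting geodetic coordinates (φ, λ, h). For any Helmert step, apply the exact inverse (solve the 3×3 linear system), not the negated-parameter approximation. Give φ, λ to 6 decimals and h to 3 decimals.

start: X=4136677.1880, Y=4483614.6849, Z=1867266.3086 m
→ Helmert⁻¹: X=4137006.0558, Y=4483229.3428, Z=1867012.3138
→ Helmert⁻¹: X=4137493.8045, Y=4483852.1524, Z=1867127.8225
→ Helmert⁻¹: X=4137719.5917, Y=4483641.9375, Z=1866484.1209
→ Helmert⁻¹: X=4137902.9917, Y=4483619.0246, Z=1866048.1605
→ geod (Bowring, a=6378137.000): φ=17.11399400°, λ=47.29628400°, h=3921.4290 m

φ=17.113994°, λ=47.296284°, h=3921.429 m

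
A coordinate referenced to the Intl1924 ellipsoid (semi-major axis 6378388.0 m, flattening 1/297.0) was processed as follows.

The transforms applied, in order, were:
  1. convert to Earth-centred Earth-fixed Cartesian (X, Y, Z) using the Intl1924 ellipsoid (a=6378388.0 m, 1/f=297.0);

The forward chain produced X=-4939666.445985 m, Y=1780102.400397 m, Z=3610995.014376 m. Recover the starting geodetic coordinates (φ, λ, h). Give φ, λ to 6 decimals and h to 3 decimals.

φ=34.697975°, λ=160.182412°, h=1000.084 m

start: X=-4939666.4460, Y=1780102.4004, Z=3610995.0144 m
→ geod (Bowring, a=6378388.000): φ=34.69797500°, λ=160.18241200°, h=1000.0840 m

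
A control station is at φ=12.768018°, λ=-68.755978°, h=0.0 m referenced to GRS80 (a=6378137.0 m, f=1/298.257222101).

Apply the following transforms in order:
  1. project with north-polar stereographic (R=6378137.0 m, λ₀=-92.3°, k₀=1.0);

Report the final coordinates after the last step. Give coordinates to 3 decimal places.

start: φ=12.768018°, λ=-68.755978°, h=0.000 m
→ stereo (R=6378137.0, λ₀=-92.3°): E=4070044.2844, N=-9340828.3042

E=4070044.284 m, N=-9340828.304 m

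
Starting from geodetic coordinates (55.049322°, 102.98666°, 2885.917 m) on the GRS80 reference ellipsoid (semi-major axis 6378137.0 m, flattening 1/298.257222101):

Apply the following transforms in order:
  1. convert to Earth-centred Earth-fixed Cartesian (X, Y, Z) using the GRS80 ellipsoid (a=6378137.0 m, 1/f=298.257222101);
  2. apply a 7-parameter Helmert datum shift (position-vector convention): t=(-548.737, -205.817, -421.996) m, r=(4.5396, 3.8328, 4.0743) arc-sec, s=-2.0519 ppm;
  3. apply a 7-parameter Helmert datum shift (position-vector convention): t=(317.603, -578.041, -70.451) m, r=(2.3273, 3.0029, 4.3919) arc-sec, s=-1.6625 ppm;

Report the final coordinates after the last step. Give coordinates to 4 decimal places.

start: φ=55.049322°, λ=102.986660°, h=2885.917 m
→ ECEF (a=6378137.000, f=1/298.257222101): X=-823332.7271, Y=3570037.8649, Z=5206896.3642
→ Helmert 7p (PV): X=-823853.5387, Y=3569693.8632, Z=5206557.5546
→ Helmert 7p (PV): X=-823534.7743, Y=3569033.5998, Z=5206530.7188

X=-823534.7743 m, Y=3569033.5998 m, Z=5206530.7188 m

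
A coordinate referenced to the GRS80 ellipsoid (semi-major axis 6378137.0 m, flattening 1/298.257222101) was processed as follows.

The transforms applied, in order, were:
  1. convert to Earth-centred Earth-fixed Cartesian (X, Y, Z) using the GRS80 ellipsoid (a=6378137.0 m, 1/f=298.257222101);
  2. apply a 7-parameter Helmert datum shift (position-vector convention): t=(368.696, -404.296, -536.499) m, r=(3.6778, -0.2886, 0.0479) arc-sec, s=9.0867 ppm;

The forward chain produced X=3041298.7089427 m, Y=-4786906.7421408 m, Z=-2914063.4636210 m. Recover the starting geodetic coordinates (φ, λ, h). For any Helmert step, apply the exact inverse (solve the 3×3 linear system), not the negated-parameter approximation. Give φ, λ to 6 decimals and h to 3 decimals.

start: X=3041298.7089, Y=-4786906.7421, Z=-2914063.4636 m
→ Helmert⁻¹: X=3040897.1932, Y=-4786511.6069, Z=-2913419.3995
→ geod (Bowring, a=6378137.000): φ=-27.34897300°, λ=-57.57198000°, h=1749.4290 m

φ=-27.348973°, λ=-57.571980°, h=1749.429 m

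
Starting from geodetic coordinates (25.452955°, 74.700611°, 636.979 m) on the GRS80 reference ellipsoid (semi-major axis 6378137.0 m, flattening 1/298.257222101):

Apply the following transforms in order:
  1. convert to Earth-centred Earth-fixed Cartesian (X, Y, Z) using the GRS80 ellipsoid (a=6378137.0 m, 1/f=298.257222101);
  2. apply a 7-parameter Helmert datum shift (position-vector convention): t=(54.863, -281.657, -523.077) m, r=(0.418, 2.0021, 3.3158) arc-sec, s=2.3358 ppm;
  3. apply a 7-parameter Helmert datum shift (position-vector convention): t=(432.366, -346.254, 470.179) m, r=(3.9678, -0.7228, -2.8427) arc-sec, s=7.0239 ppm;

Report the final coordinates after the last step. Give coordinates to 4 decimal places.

X=1521200.5882 m, Y=5558327.2199 m, Z=2724820.7913 m

start: φ=25.452955°, λ=74.700611°, h=636.979 m
→ ECEF (a=6378137.000, f=1/298.257222101): X=1520694.9781, Y=5558957.5409, Z=2724739.4261
→ Helmert 7p (PV): X=1520690.4778, Y=5558707.7927, Z=2724219.2183
→ Helmert 7p (PV): X=1521200.5882, Y=5558327.2199, Z=2724820.7913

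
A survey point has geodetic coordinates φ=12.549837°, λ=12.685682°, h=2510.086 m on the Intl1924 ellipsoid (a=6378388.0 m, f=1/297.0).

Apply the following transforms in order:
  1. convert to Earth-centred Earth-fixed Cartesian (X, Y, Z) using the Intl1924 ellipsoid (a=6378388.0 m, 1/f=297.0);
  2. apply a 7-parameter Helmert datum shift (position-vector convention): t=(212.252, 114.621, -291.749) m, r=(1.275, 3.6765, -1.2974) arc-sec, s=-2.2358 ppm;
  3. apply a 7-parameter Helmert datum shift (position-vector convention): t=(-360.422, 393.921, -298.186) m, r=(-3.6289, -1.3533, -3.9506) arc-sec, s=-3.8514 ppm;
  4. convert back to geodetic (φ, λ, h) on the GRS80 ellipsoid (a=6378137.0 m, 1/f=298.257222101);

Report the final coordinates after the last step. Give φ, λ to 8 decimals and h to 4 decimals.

start: φ=12.549837°, λ=12.685682°, h=2510.086 m
→ ECEF (a=6378388.000, f=1/297.0): X=6077366.1995, Y=1367997.8721, Z=1377398.4953
→ Helmert 7p (PV): X=6077598.0194, Y=1368062.6940, Z=1377003.7990
→ Helmert 7p (PV): X=6077231.3581, Y=1368359.1680, Z=1376716.1157
→ geod (Bowring, a=6378137.000): φ=12.54357183°, λ=12.68919632°, h=2557.6008 m

φ=12.54357183°, λ=12.68919632°, h=2557.6008 m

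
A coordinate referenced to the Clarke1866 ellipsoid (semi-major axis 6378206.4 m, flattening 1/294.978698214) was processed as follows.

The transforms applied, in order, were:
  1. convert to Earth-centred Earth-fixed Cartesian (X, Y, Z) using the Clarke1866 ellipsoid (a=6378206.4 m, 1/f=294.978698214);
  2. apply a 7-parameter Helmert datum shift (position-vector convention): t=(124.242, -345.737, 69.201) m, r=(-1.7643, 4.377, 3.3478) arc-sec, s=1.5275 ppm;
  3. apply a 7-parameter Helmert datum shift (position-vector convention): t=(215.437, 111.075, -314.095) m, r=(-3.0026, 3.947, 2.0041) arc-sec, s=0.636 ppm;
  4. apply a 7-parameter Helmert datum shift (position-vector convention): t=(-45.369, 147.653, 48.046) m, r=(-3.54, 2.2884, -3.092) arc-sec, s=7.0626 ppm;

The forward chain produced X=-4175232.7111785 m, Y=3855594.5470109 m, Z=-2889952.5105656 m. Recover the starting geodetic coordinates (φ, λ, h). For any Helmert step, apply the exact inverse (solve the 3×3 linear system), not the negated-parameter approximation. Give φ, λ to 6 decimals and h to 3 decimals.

φ=-27.109289°, λ=137.278111°, h=2086.273 m

start: X=-4175232.7112, Y=3855594.5470, Z=-2889952.5106 m
→ Helmert⁻¹: X=-4175183.5864, Y=3855406.6756, Z=-2889960.2992
→ Helmert⁻¹: X=-4175303.6129, Y=3855375.7814, Z=-2889668.1406
→ Helmert⁻¹: X=-4175297.5727, Y=3855808.1144, Z=-2889788.5476
→ geod (Bowring, a=6378206.400): φ=-27.10928900°, λ=137.27811100°, h=2086.2730 m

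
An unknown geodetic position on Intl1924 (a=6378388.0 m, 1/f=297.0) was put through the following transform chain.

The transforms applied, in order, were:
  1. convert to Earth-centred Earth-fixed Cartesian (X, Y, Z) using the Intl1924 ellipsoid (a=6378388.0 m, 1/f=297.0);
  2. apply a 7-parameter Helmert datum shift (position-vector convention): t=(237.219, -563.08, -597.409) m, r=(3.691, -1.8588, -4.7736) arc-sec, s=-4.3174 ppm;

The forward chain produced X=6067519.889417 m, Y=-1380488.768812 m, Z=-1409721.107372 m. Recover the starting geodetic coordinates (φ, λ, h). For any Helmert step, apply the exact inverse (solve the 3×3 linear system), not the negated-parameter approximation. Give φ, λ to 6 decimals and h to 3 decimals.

φ=-12.844067°, λ=-12.812152°, h=2484.154 m

start: X=6067519.8894, Y=-1380488.7688, Z=-1409721.1074 m
→ Helmert⁻¹: X=6067328.0997, Y=-1379816.4461, Z=-1409159.7681
→ geod (Bowring, a=6378388.000): φ=-12.84406700°, λ=-12.81215200°, h=2484.1540 m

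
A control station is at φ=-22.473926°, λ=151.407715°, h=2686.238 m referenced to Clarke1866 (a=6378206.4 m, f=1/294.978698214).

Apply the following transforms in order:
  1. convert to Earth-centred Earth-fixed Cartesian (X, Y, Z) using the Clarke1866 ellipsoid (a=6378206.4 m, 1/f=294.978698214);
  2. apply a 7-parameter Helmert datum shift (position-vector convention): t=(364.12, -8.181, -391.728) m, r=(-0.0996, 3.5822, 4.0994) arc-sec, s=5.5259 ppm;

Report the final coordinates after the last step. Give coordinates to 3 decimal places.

X=-5179543.225 m, Y=2823106.587 m, Z=-2424190.873 m

start: φ=-22.473926°, λ=151.407715°, h=2686.238 m
→ ECEF (a=6378206.400, f=1/294.978698214): X=-5179780.5169, Y=2823203.2833, Z=-2423874.3455
→ Helmert 7p (PV): X=-5179543.2254, Y=2823106.5867, Z=-2424190.8732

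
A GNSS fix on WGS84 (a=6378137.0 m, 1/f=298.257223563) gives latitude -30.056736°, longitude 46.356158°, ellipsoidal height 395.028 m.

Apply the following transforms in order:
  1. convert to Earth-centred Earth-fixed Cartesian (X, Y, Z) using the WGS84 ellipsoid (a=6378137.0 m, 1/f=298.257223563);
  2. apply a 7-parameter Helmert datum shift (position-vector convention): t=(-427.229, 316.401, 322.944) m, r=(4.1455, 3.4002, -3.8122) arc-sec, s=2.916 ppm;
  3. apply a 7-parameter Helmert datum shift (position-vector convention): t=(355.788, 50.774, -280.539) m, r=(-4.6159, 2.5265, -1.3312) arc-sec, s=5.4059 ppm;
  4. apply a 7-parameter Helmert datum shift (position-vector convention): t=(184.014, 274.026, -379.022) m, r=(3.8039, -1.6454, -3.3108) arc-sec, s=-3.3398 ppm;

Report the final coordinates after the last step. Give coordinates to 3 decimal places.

X=3813749.350 m, Y=3999015.535 m, Z=-3176383.739 m

start: φ=-30.056736°, λ=46.356158°, h=395.028 m
→ ECEF (a=6378137.000, f=1/298.257223563): X=3813519.8051, Y=3998459.3775, Z=-3176016.7682
→ Helmert 7p (PV): X=3813125.2407, Y=3998780.7877, Z=-3175685.5890
→ Helmert 7p (PV): X=3813488.5511, Y=3998757.5017, Z=-3176119.4893
→ Helmert 7p (PV): X=3813749.3498, Y=3999015.5350, Z=-3176383.7389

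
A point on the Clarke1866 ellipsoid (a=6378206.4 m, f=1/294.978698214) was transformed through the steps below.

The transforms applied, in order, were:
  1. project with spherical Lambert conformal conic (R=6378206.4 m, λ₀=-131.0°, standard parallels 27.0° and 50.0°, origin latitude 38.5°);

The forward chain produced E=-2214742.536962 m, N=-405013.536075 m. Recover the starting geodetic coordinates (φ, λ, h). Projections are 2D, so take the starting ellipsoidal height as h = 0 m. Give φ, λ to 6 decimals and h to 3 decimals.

start: E=-2214742.5370, N=-405013.5361 m
→ lcc⁻¹: φ=32.11101000°, λ=-155.08989400°

φ=32.111010°, λ=-155.089894°, h=0.000 m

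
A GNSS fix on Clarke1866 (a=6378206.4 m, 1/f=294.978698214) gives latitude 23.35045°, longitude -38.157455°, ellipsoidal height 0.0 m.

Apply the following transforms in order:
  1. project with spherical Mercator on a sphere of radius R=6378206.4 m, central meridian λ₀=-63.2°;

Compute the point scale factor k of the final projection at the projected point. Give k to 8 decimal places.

1.08920865

start: φ=23.350450°, λ=-38.157455°, h=0.000 m
→ into merc (λ₀=-63.2°): φ=23.35045000°, λ−λ₀=25.04254500°
scale k = 1.08920865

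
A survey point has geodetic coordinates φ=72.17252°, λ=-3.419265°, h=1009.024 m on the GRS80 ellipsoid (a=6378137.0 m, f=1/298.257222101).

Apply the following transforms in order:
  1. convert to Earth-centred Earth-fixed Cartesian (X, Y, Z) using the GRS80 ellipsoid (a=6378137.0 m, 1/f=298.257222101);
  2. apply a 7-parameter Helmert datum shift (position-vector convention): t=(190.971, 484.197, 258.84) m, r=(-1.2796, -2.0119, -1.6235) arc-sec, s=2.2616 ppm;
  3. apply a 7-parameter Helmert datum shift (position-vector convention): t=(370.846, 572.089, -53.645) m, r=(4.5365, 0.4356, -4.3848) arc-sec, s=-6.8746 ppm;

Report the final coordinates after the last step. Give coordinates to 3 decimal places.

start: φ=72.172520°, λ=-3.419265°, h=1009.024 m
→ ECEF (a=6378137.000, f=1/298.257222101): X=1955451.0692, Y=-116835.0302, Z=6050568.1676
→ Helmert 7p (PV): X=1955586.5258, Y=-116328.9529, Z=6050860.4899
→ Helmert 7p (PV): X=1955954.2335, Y=-115930.7151, Z=6050758.5593

X=1955954.233 m, Y=-115930.715 m, Z=6050758.559 m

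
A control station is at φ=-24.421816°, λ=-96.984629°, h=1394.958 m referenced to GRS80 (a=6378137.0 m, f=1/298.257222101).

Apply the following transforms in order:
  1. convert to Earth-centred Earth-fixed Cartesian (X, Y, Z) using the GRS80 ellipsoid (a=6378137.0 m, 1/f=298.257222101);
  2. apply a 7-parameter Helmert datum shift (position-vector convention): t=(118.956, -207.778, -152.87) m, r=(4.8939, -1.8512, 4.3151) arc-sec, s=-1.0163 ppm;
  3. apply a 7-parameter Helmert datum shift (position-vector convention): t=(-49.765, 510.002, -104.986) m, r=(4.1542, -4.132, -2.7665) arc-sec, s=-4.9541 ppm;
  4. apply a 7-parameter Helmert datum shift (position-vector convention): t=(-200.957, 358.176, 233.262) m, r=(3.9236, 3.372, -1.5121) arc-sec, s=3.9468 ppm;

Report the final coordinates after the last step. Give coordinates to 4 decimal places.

X=-706860.1162 m, Y=-5768088.1696 m, Z=-2621862.5077 m

start: φ=-24.421816°, λ=-96.984629°, h=1394.958 m
→ ECEF (a=6378137.000, f=1/298.257222101): X=-706763.9854, Y=-5768924.9923, Z=-2621471.4791
→ Helmert 7p (PV): X=-706500.0969, Y=-5769079.4953, Z=-2621764.9031
→ Helmert 7p (PV): X=-706571.2182, Y=-5768478.6344, Z=-2621987.2430
→ Helmert 7p (PV): X=-706860.1162, Y=-5768088.1696, Z=-2621862.5077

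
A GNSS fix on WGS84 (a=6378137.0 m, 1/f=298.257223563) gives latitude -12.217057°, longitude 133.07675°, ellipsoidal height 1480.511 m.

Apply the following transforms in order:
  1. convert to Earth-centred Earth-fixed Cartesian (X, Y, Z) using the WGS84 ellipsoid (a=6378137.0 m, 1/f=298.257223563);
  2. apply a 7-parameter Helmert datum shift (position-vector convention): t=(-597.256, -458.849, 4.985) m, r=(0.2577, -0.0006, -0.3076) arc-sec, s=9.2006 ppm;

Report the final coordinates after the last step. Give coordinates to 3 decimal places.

X=-4259726.396 m, Y=4554664.661 m, Z=-1341194.814 m

start: φ=-12.217057°, λ=133.076750°, h=1480.511 m
→ ECEF (a=6378137.000, f=1/298.257223563): X=-4259096.7505, Y=4555073.5729, Z=-1341193.1380
→ Helmert 7p (PV): X=-4259726.3959, Y=4554664.6606, Z=-1341194.8142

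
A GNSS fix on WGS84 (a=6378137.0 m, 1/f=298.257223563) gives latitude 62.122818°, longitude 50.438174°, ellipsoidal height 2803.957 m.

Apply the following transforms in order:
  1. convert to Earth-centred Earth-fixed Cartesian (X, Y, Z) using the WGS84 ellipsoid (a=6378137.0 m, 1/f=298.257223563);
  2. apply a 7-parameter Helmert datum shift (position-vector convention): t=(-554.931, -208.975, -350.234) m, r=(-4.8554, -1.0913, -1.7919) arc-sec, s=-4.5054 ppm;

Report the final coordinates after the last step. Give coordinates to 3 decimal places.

start: φ=62.122818°, λ=50.438174°, h=2803.957 m
→ ECEF (a=6378137.000, f=1/298.257223563): X=1905264.8630, Y=2306196.3448, Z=5617406.7958
→ Helmert 7p (PV): X=1904691.6625, Y=2306092.6590, Z=5616987.0466

X=1904691.662 m, Y=2306092.659 m, Z=5616987.047 m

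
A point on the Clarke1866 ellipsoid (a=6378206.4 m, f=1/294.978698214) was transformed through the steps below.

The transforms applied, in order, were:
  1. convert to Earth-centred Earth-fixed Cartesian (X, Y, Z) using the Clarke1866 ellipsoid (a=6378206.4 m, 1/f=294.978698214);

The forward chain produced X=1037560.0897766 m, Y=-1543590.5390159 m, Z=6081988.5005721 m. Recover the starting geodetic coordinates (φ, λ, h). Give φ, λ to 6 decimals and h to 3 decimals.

φ=73.104675°, λ=-56.092066°, h=1590.346 m

start: X=1037560.0898, Y=-1543590.5390, Z=6081988.5006 m
→ geod (Bowring, a=6378206.400): φ=73.10467500°, λ=-56.09206600°, h=1590.3460 m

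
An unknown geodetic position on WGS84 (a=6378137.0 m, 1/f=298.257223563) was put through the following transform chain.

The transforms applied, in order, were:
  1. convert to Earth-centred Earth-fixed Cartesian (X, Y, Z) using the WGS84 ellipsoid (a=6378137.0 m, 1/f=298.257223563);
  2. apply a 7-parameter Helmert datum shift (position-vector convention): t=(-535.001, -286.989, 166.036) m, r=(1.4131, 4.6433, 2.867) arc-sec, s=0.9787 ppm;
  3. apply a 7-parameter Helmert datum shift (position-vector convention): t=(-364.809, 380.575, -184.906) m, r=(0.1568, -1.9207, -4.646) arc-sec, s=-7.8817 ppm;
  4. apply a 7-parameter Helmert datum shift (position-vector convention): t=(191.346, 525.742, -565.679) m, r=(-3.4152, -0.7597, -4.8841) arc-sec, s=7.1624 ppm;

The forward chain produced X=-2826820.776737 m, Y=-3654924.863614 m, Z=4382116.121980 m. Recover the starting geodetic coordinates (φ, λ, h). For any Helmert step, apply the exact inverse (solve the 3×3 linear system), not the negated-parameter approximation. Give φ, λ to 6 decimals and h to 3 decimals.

start: X=-2826820.7767, Y=-3654924.8636, Z=4382116.1220 m
→ Helmert⁻¹: X=-2826889.1737, Y=-3655563.9256, Z=4382600.2960
→ Helmert⁻¹: X=-2826423.4803, Y=-3656033.6477, Z=4382848.8445
→ Helmert⁻¹: X=-2826035.1852, Y=-3655673.7750, Z=4382639.9459
→ geod (Bowring, a=6378137.000): φ=43.67784700°, λ=-127.70597900°, h=530.3210 m

φ=43.677847°, λ=-127.705979°, h=530.321 m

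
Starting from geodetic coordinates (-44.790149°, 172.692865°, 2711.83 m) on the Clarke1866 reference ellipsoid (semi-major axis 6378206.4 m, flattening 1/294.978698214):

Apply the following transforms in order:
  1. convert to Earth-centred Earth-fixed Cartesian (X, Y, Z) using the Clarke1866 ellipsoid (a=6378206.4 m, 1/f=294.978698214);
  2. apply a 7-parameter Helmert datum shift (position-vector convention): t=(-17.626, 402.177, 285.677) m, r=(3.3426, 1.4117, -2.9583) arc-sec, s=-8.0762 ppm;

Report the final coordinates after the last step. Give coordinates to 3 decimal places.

X=-4499272.741 m, Y=577473.686 m, Z=-4472173.615 m

start: φ=-44.790149°, λ=172.692865°, h=2711.830 m
→ ECEF (a=6378206.400, f=1/294.978698214): X=-4499269.1166, Y=576939.1610, Z=-4472535.5563
→ Helmert 7p (PV): X=-4499272.7414, Y=577473.6861, Z=-4472173.6155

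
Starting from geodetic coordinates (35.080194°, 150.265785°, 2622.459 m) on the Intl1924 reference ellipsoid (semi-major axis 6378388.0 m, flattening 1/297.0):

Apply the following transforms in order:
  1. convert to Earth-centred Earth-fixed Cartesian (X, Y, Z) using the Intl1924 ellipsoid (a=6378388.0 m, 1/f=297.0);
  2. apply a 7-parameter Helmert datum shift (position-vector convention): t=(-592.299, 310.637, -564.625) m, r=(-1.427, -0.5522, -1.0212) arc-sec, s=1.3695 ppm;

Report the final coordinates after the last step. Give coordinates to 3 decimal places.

X=-4539988.466 m, Y=2593179.880 m, Z=3646125.351 m

start: φ=35.080194°, λ=150.265785°, h=2622.459 m
→ ECEF (a=6378388.000, f=1/297.0): X=-4539393.0246, Y=2592817.9892, Z=3646715.0726
→ Helmert 7p (PV): X=-4539988.4663, Y=2593179.8803, Z=3646125.3513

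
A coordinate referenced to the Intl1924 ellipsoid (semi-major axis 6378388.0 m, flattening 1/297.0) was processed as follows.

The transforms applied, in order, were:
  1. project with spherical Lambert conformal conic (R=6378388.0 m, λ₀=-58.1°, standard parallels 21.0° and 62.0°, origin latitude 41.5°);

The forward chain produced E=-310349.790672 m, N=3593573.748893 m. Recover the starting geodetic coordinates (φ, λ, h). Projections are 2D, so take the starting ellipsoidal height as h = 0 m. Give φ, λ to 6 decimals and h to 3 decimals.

start: E=-310349.7907, N=3593573.7489 m
→ lcc⁻¹: φ=73.81391500°, λ=-66.80481400°

φ=73.813915°, λ=-66.804814°, h=0.000 m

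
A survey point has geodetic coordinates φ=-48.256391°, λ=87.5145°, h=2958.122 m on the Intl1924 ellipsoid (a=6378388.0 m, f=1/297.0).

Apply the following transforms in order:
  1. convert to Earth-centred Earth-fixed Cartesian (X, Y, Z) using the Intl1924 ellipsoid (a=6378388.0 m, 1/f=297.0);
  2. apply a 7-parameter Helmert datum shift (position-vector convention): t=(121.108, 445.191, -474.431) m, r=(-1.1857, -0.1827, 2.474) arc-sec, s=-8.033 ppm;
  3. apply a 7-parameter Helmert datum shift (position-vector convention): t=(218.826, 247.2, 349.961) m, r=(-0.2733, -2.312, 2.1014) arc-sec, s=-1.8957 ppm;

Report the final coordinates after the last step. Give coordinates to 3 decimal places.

X=184897.734 m, Y=4253275.771 m, Z=-4738306.340 m

start: φ=-48.256391°, λ=87.514500°, h=2958.122 m
→ ECEF (a=6378388.000, f=1/297.0): X=184596.6575, Y=4252655.0243, Z=-4738201.0674
→ Helmert 7p (PV): X=184669.4723, Y=4253041.0308, Z=-4738661.7189
→ Helmert 7p (PV): X=184897.7339, Y=4253275.7710, Z=-4738306.3401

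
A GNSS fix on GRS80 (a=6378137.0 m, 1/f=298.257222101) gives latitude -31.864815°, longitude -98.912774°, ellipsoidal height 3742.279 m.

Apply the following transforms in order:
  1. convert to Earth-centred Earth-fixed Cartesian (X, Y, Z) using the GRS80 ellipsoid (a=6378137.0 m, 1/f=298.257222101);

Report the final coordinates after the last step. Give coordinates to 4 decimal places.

X=-840524.3280 m, Y=-5359658.0711 m, Z=-3349685.3837 m

start: φ=-31.864815°, λ=-98.912774°, h=3742.279 m
→ ECEF (a=6378137.000, f=1/298.257222101): X=-840524.3280, Y=-5359658.0711, Z=-3349685.3837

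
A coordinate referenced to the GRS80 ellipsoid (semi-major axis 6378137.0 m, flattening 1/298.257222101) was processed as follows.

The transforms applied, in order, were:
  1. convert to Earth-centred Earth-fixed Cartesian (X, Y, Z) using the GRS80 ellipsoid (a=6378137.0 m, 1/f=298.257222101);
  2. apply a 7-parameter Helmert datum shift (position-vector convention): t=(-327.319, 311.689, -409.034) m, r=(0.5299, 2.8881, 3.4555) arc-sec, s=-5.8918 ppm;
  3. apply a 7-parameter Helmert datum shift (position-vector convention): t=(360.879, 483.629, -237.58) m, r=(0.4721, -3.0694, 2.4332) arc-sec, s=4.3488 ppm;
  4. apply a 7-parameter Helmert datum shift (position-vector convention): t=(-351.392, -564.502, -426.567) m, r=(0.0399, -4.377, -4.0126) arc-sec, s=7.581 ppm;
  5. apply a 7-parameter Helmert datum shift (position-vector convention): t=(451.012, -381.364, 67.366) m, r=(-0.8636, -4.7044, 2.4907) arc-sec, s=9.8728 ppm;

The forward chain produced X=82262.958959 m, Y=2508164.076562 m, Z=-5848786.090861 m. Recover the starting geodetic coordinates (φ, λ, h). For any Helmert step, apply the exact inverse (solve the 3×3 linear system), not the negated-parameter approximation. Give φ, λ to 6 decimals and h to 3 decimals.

start: X=82262.9590, Y=2508164.0766, Z=-5848786.0909 m
→ Helmert⁻¹: X=81708.0339, Y=2508544.1758, Z=-5848787.0735
→ Helmert⁻¹: X=81885.8899, Y=2509090.1181, Z=-5848318.3934
→ Helmert⁻¹: X=81467.2245, Y=2508581.2336, Z=-5848062.3354
→ Helmert⁻¹: X=81918.9246, Y=2508267.9276, Z=-5847693.0516
→ geod (Bowring, a=6378137.000): φ=-66.91192600°, λ=88.12941000°, h=3396.5130 m

φ=-66.911926°, λ=88.129410°, h=3396.513 m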